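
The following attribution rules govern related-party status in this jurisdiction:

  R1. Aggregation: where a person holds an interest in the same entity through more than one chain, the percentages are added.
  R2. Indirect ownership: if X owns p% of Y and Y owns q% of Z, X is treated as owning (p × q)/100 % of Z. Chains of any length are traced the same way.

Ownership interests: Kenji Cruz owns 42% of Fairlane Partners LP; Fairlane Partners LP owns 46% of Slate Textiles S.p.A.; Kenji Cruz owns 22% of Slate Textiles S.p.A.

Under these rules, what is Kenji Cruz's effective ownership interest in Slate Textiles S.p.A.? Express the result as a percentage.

Chain via Fairlane Partners LP (R2): 42% × 46% = 19.32% of Slate Textiles S.p.A.
Direct interest in Slate Textiles S.p.A: 22%.
Aggregating (R1): 19.32% + 22% = 41.32%.

41.32%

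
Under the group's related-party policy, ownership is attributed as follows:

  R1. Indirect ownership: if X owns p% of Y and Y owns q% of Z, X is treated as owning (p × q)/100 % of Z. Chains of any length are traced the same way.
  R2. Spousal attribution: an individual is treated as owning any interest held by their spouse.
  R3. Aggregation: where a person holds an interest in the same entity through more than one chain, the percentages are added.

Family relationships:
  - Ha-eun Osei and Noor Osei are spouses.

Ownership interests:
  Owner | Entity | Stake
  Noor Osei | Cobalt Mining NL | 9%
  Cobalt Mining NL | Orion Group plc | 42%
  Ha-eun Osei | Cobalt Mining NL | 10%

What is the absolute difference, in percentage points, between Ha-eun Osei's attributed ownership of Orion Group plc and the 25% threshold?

By spousal attribution (R2), Ha-eun Osei is treated as also owning Noor Osei's interest in Cobalt Mining NL, giving 10% + 9% = 19%.
Chain via Cobalt Mining NL (R1): 19% × 42% = 7.98% of Orion Group plc.
7.98% falls short of the 25% threshold by 17.02 percentage points.

17.02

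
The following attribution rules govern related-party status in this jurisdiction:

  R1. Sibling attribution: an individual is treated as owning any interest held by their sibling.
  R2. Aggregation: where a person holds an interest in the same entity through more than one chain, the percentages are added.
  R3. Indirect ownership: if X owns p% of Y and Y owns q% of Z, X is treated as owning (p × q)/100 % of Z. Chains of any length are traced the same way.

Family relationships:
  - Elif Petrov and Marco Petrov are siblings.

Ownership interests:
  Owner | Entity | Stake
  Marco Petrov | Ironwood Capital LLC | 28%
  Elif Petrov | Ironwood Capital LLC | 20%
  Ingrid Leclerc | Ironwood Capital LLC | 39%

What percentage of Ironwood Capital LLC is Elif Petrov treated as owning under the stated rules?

48%

By sibling attribution (R1), Elif Petrov is treated as also owning Marco Petrov's interest in Ironwood Capital LLC, giving 20% + 28% = 48%.
Direct interest in Ironwood Capital LLC: 48%.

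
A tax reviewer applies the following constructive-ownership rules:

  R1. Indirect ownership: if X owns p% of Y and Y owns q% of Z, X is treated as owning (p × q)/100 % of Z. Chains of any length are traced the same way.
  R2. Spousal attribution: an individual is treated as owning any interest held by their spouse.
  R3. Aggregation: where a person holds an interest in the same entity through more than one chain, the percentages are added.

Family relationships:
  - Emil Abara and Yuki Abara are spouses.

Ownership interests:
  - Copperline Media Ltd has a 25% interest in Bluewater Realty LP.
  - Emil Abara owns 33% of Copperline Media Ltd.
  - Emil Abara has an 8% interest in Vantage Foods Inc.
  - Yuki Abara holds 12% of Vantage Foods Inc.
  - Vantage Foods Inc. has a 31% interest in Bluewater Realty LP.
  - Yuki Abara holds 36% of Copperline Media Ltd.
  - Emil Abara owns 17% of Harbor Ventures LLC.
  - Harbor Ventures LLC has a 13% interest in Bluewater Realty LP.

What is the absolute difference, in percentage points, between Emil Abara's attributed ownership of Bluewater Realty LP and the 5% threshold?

By spousal attribution (R2), Emil Abara is treated as also owning Yuki Abara's interest in Copperline Media Ltd, giving 33% + 36% = 69%.
By spousal attribution (R2), Emil Abara is treated as also owning Yuki Abara's interest in Vantage Foods Inc, giving 8% + 12% = 20%.
Chain via Copperline Media Ltd (R1): 69% × 25% = 17.25% of Bluewater Realty LP.
Chain via Vantage Foods Inc. (R1): 20% × 31% = 6.2% of Bluewater Realty LP.
Chain via Harbor Ventures LLC (R1): 17% × 13% = 2.21% of Bluewater Realty LP.
Aggregating (R3): 17.25% + 6.2% + 2.21% = 25.66%.
25.66% exceeds the 5% threshold by 20.66 percentage points.

20.66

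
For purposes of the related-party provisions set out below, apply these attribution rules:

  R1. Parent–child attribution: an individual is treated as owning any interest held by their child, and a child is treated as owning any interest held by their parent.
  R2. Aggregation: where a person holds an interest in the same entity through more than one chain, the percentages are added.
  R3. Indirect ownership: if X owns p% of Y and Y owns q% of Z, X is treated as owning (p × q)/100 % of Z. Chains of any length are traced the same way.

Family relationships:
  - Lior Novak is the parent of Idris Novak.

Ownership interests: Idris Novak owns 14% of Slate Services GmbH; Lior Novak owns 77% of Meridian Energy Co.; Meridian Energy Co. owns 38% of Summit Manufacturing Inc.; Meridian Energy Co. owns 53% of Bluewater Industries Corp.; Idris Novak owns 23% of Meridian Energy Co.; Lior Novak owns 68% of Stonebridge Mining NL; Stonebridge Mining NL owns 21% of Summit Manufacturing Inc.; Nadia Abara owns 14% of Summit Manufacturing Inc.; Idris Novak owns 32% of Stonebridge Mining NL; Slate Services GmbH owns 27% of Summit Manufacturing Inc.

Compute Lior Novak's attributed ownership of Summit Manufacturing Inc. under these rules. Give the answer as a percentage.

By parent–child attribution (R1), Lior Novak is treated as also owning Idris Novak's interest in Stonebridge Mining NL, giving 68% + 32% = 100%.
By parent–child attribution (R1), Lior Novak is treated as also owning Idris Novak's interest in Meridian Energy Co, giving 77% + 23% = 100%.
By parent–child attribution (R1), Lior Novak is treated as owning Idris Novak's 14% interest in Slate Services GmbH.
Chain via Stonebridge Mining NL (R3): 100% × 21% = 21% of Summit Manufacturing Inc.
Chain via Meridian Energy Co. (R3): 100% × 38% = 38% of Summit Manufacturing Inc.
Chain via Slate Services GmbH (R3): 14% × 27% = 3.78% of Summit Manufacturing Inc.
Aggregating (R2): 21% + 38% + 3.78% = 62.78%.

62.78%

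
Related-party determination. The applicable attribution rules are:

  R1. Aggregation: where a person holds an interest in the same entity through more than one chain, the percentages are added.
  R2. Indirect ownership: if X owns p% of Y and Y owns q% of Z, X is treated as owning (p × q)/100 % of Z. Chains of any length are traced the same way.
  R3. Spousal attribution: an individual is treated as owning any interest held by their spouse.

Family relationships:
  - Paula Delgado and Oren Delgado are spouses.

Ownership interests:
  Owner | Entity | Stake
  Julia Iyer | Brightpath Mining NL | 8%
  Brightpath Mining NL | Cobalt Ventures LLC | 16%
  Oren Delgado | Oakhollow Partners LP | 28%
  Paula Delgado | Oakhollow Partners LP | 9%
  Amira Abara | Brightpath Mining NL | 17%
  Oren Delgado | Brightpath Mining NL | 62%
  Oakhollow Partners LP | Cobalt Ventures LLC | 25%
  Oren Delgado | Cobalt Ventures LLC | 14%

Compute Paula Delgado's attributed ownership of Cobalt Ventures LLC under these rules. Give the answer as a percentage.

33.17%

By spousal attribution (R3), Paula Delgado is treated as also owning Oren Delgado's interest in Oakhollow Partners LP, giving 9% + 28% = 37%.
By spousal attribution (R3), Paula Delgado is treated as owning Oren Delgado's 62% interest in Brightpath Mining NL.
By spousal attribution (R3), Paula Delgado is treated as owning Oren Delgado's 14% interest in Cobalt Ventures LLC.
Chain via Oakhollow Partners LP (R2): 37% × 25% = 9.25% of Cobalt Ventures LLC.
Chain via Brightpath Mining NL (R2): 62% × 16% = 9.92% of Cobalt Ventures LLC.
Direct interest in Cobalt Ventures LLC: 14%.
Aggregating (R1): 9.25% + 9.92% + 14% = 33.17%.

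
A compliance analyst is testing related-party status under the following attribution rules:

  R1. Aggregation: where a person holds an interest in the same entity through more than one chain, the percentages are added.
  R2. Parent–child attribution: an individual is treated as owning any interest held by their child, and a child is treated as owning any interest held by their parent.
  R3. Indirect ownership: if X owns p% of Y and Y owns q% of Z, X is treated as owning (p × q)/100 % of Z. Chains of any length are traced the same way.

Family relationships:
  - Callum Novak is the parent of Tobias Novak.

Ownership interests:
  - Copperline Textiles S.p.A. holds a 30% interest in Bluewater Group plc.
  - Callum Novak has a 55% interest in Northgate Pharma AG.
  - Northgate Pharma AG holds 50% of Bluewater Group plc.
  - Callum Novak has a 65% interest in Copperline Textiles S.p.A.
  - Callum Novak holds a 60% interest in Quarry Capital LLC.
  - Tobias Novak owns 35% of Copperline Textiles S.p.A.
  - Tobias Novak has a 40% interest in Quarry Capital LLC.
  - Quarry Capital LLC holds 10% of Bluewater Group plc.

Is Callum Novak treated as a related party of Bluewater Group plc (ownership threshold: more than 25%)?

Yes

By parent–child attribution (R2), Callum Novak is treated as also owning Tobias Novak's interest in Copperline Textiles S.p.A, giving 65% + 35% = 100%.
By parent–child attribution (R2), Callum Novak is treated as also owning Tobias Novak's interest in Quarry Capital LLC, giving 60% + 40% = 100%.
Chain via Copperline Textiles S.p.A. (R3): 100% × 30% = 30% of Bluewater Group plc.
Chain via Northgate Pharma AG (R3): 55% × 50% = 27.5% of Bluewater Group plc.
Chain via Quarry Capital LLC (R3): 100% × 10% = 10% of Bluewater Group plc.
Aggregating (R1): 30% + 27.5% + 10% = 67.5%.
67.5% exceeds the 25% threshold, so Callum is a related party to Bluewater Group plc.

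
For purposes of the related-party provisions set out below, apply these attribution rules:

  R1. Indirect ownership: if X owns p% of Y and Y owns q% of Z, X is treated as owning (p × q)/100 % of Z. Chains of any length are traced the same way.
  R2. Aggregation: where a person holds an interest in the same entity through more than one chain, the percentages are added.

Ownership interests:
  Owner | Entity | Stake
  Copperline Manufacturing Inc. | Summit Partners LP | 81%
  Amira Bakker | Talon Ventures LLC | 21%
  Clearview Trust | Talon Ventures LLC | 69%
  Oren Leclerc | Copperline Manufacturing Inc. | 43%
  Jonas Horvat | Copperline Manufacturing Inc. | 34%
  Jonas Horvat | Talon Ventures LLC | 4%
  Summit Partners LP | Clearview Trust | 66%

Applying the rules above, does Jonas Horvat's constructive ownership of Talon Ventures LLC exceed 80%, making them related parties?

Chain via Copperline Manufacturing Inc. → Summit Partners LP → Clearview Trust (R1): 34% × 81% × 66% × 69% = 12.541716% of Talon Ventures LLC.
Direct interest in Talon Ventures LLC: 4%.
Aggregating (R2): 12.541716% + 4% = 16.541716%.
16.541716% does not exceed the 80% threshold, so Jonas is not a related party to Talon Ventures LLC.

No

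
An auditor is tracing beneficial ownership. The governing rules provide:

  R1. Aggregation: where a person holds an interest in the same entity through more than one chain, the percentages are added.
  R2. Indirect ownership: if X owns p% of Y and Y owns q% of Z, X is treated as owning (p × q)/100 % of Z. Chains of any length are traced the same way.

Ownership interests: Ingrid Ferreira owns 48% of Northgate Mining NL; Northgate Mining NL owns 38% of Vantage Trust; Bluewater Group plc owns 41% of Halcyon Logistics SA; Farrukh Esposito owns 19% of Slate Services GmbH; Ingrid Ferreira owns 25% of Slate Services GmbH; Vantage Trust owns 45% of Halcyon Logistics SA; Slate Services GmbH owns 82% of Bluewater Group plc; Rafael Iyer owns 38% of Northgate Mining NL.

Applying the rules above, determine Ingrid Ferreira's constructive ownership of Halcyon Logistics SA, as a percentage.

Chain via Northgate Mining NL → Vantage Trust (R2): 48% × 38% × 45% = 8.208% of Halcyon Logistics SA.
Chain via Slate Services GmbH → Bluewater Group plc (R2): 25% × 82% × 41% = 8.405% of Halcyon Logistics SA.
Aggregating (R1): 8.208% + 8.405% = 16.613%.

16.613%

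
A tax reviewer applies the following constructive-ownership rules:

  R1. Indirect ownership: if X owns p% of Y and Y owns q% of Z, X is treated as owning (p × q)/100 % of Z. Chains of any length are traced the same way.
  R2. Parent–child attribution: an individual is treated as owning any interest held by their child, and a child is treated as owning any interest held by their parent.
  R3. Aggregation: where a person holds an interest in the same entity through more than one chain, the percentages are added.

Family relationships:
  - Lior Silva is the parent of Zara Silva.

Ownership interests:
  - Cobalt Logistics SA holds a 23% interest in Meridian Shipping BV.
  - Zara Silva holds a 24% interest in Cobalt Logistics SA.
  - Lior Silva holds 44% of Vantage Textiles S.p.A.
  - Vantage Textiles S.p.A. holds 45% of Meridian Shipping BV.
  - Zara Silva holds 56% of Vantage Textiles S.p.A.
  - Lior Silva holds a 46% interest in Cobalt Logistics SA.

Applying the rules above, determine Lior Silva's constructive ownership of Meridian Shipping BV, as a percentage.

By parent–child attribution (R2), Lior Silva is treated as also owning Zara Silva's interest in Vantage Textiles S.p.A, giving 44% + 56% = 100%.
By parent–child attribution (R2), Lior Silva is treated as also owning Zara Silva's interest in Cobalt Logistics SA, giving 46% + 24% = 70%.
Chain via Vantage Textiles S.p.A. (R1): 100% × 45% = 45% of Meridian Shipping BV.
Chain via Cobalt Logistics SA (R1): 70% × 23% = 16.1% of Meridian Shipping BV.
Aggregating (R3): 45% + 16.1% = 61.1%.

61.1%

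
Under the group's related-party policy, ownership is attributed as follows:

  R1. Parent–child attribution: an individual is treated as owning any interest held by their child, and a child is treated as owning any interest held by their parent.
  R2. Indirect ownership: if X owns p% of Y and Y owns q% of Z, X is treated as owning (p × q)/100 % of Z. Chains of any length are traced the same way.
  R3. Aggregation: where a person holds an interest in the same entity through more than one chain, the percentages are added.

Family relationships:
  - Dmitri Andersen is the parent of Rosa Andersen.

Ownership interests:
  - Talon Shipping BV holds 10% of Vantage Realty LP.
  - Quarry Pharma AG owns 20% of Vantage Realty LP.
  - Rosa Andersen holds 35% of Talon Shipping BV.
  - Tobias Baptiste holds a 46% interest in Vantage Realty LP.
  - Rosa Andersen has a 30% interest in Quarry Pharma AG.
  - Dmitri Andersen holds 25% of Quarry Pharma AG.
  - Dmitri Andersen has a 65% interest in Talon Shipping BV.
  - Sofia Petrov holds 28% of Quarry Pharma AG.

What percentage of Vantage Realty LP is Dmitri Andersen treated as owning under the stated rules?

By parent–child attribution (R1), Dmitri Andersen is treated as also owning Rosa Andersen's interest in Quarry Pharma AG, giving 25% + 30% = 55%.
By parent–child attribution (R1), Dmitri Andersen is treated as also owning Rosa Andersen's interest in Talon Shipping BV, giving 65% + 35% = 100%.
Chain via Quarry Pharma AG (R2): 55% × 20% = 11% of Vantage Realty LP.
Chain via Talon Shipping BV (R2): 100% × 10% = 10% of Vantage Realty LP.
Aggregating (R3): 11% + 10% = 21%.

21%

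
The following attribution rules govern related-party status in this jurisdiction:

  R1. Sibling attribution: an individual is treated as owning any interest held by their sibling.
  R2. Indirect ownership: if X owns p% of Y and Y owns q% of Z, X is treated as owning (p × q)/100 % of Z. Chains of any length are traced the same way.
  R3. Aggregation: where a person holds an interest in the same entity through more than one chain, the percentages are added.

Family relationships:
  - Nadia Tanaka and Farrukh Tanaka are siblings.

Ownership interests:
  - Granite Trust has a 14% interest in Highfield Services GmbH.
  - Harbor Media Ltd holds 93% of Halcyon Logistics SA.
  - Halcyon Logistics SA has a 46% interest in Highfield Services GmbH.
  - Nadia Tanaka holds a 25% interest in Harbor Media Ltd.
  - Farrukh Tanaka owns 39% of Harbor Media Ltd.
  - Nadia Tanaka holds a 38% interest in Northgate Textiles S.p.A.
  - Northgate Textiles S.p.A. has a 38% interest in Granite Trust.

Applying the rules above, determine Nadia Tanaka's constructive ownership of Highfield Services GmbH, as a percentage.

By sibling attribution (R1), Nadia Tanaka is treated as also owning Farrukh Tanaka's interest in Harbor Media Ltd, giving 25% + 39% = 64%.
Chain via Northgate Textiles S.p.A. → Granite Trust (R2): 38% × 38% × 14% = 2.0216% of Highfield Services GmbH.
Chain via Harbor Media Ltd → Halcyon Logistics SA (R2): 64% × 93% × 46% = 27.3792% of Highfield Services GmbH.
Aggregating (R3): 2.0216% + 27.3792% = 29.4008%.

29.4008%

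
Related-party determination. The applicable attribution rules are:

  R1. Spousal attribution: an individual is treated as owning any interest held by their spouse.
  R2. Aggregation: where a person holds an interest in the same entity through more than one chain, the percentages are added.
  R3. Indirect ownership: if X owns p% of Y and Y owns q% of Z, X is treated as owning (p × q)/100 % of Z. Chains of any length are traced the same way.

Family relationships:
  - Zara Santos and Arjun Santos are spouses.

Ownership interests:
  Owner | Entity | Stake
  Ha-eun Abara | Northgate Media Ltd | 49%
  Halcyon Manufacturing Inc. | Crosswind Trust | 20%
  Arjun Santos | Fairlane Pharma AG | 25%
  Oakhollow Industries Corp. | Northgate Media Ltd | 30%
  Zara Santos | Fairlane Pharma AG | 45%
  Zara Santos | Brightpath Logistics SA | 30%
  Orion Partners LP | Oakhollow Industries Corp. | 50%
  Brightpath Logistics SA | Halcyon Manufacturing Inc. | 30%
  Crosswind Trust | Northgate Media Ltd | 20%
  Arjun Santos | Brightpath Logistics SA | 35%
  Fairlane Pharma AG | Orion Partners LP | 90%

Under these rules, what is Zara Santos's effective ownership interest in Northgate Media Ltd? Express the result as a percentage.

10.23%

By spousal attribution (R1), Zara Santos is treated as also owning Arjun Santos's interest in Fairlane Pharma AG, giving 45% + 25% = 70%.
By spousal attribution (R1), Zara Santos is treated as also owning Arjun Santos's interest in Brightpath Logistics SA, giving 30% + 35% = 65%.
Chain via Fairlane Pharma AG → Orion Partners LP → Oakhollow Industries Corp. (R3): 70% × 90% × 50% × 30% = 9.45% of Northgate Media Ltd.
Chain via Brightpath Logistics SA → Halcyon Manufacturing Inc. → Crosswind Trust (R3): 65% × 30% × 20% × 20% = 0.78% of Northgate Media Ltd.
Aggregating (R2): 9.45% + 0.78% = 10.23%.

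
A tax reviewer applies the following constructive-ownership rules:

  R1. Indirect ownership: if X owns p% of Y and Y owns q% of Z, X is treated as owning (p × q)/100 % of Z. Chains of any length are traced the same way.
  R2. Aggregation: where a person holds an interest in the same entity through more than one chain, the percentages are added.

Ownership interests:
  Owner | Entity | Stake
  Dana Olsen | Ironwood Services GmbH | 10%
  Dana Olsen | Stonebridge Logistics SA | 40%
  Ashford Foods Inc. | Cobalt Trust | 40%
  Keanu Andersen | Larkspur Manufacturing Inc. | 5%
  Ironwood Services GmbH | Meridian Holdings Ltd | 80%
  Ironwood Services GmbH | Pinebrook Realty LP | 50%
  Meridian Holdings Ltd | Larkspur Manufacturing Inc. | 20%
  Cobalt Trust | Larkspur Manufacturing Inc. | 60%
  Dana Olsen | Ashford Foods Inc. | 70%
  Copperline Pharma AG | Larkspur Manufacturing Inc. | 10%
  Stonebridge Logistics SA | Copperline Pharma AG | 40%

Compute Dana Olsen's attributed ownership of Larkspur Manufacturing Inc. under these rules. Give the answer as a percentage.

Chain via Ashford Foods Inc. → Cobalt Trust (R1): 70% × 40% × 60% = 16.8% of Larkspur Manufacturing Inc.
Chain via Ironwood Services GmbH → Meridian Holdings Ltd (R1): 10% × 80% × 20% = 1.6% of Larkspur Manufacturing Inc.
Chain via Stonebridge Logistics SA → Copperline Pharma AG (R1): 40% × 40% × 10% = 1.6% of Larkspur Manufacturing Inc.
Aggregating (R2): 16.8% + 1.6% + 1.6% = 20%.

20%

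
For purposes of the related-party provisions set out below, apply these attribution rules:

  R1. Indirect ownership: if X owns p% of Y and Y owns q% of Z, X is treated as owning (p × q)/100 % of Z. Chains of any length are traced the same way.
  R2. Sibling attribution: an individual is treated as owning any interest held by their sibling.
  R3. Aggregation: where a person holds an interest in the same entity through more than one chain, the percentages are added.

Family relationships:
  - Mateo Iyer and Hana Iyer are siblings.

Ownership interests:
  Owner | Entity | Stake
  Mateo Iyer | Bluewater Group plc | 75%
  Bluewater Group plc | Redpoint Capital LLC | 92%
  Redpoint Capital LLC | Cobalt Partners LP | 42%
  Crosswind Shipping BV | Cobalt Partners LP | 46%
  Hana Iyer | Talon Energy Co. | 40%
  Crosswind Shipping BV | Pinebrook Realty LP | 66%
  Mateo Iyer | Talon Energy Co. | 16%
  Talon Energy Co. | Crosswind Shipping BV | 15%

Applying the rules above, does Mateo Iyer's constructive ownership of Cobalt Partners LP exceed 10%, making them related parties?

By sibling attribution (R2), Mateo Iyer is treated as also owning Hana Iyer's interest in Talon Energy Co, giving 16% + 40% = 56%.
Chain via Bluewater Group plc → Redpoint Capital LLC (R1): 75% × 92% × 42% = 28.98% of Cobalt Partners LP.
Chain via Talon Energy Co. → Crosswind Shipping BV (R1): 56% × 15% × 46% = 3.864% of Cobalt Partners LP.
Aggregating (R3): 28.98% + 3.864% = 32.844%.
32.844% exceeds the 10% threshold, so Mateo is a related party to Cobalt Partners LP.

Yes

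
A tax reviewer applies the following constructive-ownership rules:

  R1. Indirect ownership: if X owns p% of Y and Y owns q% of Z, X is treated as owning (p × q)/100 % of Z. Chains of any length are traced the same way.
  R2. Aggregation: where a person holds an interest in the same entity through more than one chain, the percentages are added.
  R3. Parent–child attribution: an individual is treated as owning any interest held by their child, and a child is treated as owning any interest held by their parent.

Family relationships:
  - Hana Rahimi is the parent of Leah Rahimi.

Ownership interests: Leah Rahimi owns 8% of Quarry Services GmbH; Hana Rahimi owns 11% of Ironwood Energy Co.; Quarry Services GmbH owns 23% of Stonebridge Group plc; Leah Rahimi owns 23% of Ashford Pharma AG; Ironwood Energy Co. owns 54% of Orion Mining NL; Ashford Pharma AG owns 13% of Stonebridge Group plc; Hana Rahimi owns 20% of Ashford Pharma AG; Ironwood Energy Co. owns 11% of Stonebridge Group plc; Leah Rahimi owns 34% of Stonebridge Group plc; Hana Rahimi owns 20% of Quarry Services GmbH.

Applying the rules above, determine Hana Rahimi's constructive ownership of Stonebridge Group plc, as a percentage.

By parent–child attribution (R3), Hana Rahimi is treated as also owning Leah Rahimi's interest in Quarry Services GmbH, giving 20% + 8% = 28%.
By parent–child attribution (R3), Hana Rahimi is treated as also owning Leah Rahimi's interest in Ashford Pharma AG, giving 20% + 23% = 43%.
By parent–child attribution (R3), Hana Rahimi is treated as owning Leah Rahimi's 34% interest in Stonebridge Group plc.
Chain via Ironwood Energy Co. (R1): 11% × 11% = 1.21% of Stonebridge Group plc.
Chain via Quarry Services GmbH (R1): 28% × 23% = 6.44% of Stonebridge Group plc.
Chain via Ashford Pharma AG (R1): 43% × 13% = 5.59% of Stonebridge Group plc.
Direct interest in Stonebridge Group plc: 34%.
Aggregating (R2): 1.21% + 6.44% + 5.59% + 34% = 47.24%.

47.24%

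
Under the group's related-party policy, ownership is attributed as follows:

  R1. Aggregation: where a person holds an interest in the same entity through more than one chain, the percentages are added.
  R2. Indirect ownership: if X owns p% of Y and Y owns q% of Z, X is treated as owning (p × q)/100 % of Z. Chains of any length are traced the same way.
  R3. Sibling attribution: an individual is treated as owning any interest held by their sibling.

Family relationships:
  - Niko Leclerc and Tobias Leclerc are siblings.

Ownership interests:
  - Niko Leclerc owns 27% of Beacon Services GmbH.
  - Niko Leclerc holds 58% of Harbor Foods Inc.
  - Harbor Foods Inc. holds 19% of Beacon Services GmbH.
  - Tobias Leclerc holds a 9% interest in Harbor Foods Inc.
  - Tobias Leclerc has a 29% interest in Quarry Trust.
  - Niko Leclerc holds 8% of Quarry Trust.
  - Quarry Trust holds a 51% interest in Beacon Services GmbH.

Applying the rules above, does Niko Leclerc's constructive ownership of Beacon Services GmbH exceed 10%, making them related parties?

By sibling attribution (R3), Niko Leclerc is treated as also owning Tobias Leclerc's interest in Harbor Foods Inc, giving 58% + 9% = 67%.
By sibling attribution (R3), Niko Leclerc is treated as also owning Tobias Leclerc's interest in Quarry Trust, giving 8% + 29% = 37%.
Chain via Harbor Foods Inc. (R2): 67% × 19% = 12.73% of Beacon Services GmbH.
Chain via Quarry Trust (R2): 37% × 51% = 18.87% of Beacon Services GmbH.
Direct interest in Beacon Services GmbH: 27%.
Aggregating (R1): 12.73% + 18.87% + 27% = 58.6%.
58.6% exceeds the 10% threshold, so Niko is a related party to Beacon Services GmbH.

Yes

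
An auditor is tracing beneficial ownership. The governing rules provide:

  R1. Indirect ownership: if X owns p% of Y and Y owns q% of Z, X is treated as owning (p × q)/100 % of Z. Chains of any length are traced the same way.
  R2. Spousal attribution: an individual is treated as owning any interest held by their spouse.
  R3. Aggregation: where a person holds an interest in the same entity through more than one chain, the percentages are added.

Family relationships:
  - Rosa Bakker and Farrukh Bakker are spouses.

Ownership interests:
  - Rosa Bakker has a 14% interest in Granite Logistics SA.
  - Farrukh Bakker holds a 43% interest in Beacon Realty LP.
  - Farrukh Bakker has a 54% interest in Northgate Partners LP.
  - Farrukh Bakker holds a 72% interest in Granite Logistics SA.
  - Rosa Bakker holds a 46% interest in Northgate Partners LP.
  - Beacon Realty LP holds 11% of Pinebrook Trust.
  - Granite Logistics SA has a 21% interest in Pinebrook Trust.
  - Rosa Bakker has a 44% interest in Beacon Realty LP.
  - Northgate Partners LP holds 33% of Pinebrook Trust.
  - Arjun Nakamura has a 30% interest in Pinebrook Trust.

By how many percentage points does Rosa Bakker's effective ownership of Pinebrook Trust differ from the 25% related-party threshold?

By spousal attribution (R2), Rosa Bakker is treated as also owning Farrukh Bakker's interest in Beacon Realty LP, giving 44% + 43% = 87%.
By spousal attribution (R2), Rosa Bakker is treated as also owning Farrukh Bakker's interest in Northgate Partners LP, giving 46% + 54% = 100%.
By spousal attribution (R2), Rosa Bakker is treated as also owning Farrukh Bakker's interest in Granite Logistics SA, giving 14% + 72% = 86%.
Chain via Beacon Realty LP (R1): 87% × 11% = 9.57% of Pinebrook Trust.
Chain via Northgate Partners LP (R1): 100% × 33% = 33% of Pinebrook Trust.
Chain via Granite Logistics SA (R1): 86% × 21% = 18.06% of Pinebrook Trust.
Aggregating (R3): 9.57% + 33% + 18.06% = 60.63%.
60.63% exceeds the 25% threshold by 35.63 percentage points.

35.63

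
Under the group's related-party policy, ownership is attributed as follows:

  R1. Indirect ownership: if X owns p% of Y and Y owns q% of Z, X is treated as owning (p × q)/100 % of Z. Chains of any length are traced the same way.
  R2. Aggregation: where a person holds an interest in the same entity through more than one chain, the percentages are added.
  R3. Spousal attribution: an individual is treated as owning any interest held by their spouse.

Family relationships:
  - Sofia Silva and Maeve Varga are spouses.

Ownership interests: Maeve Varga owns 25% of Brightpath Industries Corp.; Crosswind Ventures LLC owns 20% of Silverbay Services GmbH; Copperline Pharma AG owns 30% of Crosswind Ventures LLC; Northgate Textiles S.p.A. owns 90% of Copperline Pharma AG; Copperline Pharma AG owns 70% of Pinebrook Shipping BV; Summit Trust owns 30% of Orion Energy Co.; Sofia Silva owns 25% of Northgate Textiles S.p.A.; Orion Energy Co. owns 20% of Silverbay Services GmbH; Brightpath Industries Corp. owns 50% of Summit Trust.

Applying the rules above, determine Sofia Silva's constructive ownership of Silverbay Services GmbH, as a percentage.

By spousal attribution (R3), Sofia Silva is treated as owning Maeve Varga's 25% interest in Brightpath Industries Corp.
Chain via Northgate Textiles S.p.A. → Copperline Pharma AG → Crosswind Ventures LLC (R1): 25% × 90% × 30% × 20% = 1.35% of Silverbay Services GmbH.
Chain via Brightpath Industries Corp. → Summit Trust → Orion Energy Co. (R1): 25% × 50% × 30% × 20% = 0.75% of Silverbay Services GmbH.
Aggregating (R2): 1.35% + 0.75% = 2.1%.

2.1%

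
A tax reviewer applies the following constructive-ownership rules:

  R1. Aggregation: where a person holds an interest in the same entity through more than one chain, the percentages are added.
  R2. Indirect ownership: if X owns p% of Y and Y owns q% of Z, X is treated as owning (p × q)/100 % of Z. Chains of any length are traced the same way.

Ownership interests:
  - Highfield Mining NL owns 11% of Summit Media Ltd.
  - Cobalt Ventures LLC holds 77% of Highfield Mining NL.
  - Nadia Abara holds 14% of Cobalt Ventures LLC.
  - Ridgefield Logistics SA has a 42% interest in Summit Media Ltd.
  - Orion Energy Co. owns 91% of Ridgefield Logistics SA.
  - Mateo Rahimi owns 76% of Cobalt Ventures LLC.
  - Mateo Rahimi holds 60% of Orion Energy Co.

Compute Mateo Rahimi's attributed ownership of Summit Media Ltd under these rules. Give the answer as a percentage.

Chain via Orion Energy Co. → Ridgefield Logistics SA (R2): 60% × 91% × 42% = 22.932% of Summit Media Ltd.
Chain via Cobalt Ventures LLC → Highfield Mining NL (R2): 76% × 77% × 11% = 6.4372% of Summit Media Ltd.
Aggregating (R1): 22.932% + 6.4372% = 29.3692%.

29.3692%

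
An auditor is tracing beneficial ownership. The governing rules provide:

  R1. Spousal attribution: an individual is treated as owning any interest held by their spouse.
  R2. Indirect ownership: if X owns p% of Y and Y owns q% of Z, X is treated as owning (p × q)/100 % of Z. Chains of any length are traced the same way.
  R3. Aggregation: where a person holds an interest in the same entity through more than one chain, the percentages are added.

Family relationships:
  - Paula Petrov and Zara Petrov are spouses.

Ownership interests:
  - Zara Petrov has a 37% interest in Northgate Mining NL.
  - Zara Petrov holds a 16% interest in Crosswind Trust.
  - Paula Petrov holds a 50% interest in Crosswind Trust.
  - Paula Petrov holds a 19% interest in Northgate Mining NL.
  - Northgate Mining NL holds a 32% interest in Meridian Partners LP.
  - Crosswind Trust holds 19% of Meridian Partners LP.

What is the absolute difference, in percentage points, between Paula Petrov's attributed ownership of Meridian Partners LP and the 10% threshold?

20.46

By spousal attribution (R1), Paula Petrov is treated as also owning Zara Petrov's interest in Crosswind Trust, giving 50% + 16% = 66%.
By spousal attribution (R1), Paula Petrov is treated as also owning Zara Petrov's interest in Northgate Mining NL, giving 19% + 37% = 56%.
Chain via Crosswind Trust (R2): 66% × 19% = 12.54% of Meridian Partners LP.
Chain via Northgate Mining NL (R2): 56% × 32% = 17.92% of Meridian Partners LP.
Aggregating (R3): 12.54% + 17.92% = 30.46%.
30.46% exceeds the 10% threshold by 20.46 percentage points.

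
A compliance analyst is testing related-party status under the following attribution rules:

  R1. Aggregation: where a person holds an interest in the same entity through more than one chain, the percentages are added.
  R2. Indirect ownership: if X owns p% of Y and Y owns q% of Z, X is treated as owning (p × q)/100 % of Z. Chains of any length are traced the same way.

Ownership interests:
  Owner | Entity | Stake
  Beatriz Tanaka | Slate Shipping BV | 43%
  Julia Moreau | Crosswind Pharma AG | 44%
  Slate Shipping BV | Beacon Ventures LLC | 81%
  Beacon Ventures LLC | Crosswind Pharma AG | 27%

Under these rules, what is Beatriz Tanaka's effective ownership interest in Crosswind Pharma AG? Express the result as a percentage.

9.4041%

Chain via Slate Shipping BV → Beacon Ventures LLC (R2): 43% × 81% × 27% = 9.4041% of Crosswind Pharma AG.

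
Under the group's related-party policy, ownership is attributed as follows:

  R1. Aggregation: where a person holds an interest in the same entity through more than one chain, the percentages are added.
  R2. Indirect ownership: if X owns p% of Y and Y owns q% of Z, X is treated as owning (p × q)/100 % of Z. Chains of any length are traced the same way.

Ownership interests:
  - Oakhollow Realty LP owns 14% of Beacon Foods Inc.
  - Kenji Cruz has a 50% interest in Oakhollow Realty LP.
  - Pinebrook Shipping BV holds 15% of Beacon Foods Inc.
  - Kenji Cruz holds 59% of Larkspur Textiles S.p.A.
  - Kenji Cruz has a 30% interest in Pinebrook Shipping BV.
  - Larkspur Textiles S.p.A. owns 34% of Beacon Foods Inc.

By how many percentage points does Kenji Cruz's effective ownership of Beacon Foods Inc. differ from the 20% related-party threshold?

11.56

Chain via Oakhollow Realty LP (R2): 50% × 14% = 7% of Beacon Foods Inc.
Chain via Larkspur Textiles S.p.A. (R2): 59% × 34% = 20.06% of Beacon Foods Inc.
Chain via Pinebrook Shipping BV (R2): 30% × 15% = 4.5% of Beacon Foods Inc.
Aggregating (R1): 7% + 20.06% + 4.5% = 31.56%.
31.56% exceeds the 20% threshold by 11.56 percentage points.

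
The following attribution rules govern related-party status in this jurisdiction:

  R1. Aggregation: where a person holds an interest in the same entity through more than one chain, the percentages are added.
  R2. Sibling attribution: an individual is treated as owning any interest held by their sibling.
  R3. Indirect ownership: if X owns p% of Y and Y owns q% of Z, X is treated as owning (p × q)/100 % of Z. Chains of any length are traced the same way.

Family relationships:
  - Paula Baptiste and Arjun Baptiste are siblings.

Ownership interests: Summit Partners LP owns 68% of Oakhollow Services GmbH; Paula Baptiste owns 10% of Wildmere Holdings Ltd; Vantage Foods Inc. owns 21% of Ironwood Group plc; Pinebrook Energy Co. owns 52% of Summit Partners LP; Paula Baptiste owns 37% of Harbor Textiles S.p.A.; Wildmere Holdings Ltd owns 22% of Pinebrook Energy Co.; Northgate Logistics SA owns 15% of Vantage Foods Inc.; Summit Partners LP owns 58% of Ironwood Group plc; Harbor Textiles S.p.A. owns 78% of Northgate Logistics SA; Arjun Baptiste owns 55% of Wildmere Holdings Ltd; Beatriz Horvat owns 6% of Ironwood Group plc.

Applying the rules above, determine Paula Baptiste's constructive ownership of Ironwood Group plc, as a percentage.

By sibling attribution (R2), Paula Baptiste is treated as also owning Arjun Baptiste's interest in Wildmere Holdings Ltd, giving 10% + 55% = 65%.
Chain via Wildmere Holdings Ltd → Pinebrook Energy Co. → Summit Partners LP (R3): 65% × 22% × 52% × 58% = 4.31288% of Ironwood Group plc.
Chain via Harbor Textiles S.p.A. → Northgate Logistics SA → Vantage Foods Inc. (R3): 37% × 78% × 15% × 21% = 0.90909% of Ironwood Group plc.
Aggregating (R1): 4.31288% + 0.90909% = 5.22197%.

5.22197%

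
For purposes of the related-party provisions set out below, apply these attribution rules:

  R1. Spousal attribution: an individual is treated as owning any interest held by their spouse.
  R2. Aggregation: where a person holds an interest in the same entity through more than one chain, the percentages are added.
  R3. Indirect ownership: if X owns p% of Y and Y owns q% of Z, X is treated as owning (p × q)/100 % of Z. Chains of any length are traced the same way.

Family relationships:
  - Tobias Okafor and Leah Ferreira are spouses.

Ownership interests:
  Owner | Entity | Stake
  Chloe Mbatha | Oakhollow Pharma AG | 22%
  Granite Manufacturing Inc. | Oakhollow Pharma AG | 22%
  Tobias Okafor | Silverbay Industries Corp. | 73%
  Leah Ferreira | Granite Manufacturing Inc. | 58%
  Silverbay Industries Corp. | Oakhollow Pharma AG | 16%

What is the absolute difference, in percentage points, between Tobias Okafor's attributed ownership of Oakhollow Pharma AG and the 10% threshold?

14.44

By spousal attribution (R1), Tobias Okafor is treated as owning Leah Ferreira's 58% interest in Granite Manufacturing Inc.
Chain via Silverbay Industries Corp. (R3): 73% × 16% = 11.68% of Oakhollow Pharma AG.
Chain via Granite Manufacturing Inc. (R3): 58% × 22% = 12.76% of Oakhollow Pharma AG.
Aggregating (R2): 11.68% + 12.76% = 24.44%.
24.44% exceeds the 10% threshold by 14.44 percentage points.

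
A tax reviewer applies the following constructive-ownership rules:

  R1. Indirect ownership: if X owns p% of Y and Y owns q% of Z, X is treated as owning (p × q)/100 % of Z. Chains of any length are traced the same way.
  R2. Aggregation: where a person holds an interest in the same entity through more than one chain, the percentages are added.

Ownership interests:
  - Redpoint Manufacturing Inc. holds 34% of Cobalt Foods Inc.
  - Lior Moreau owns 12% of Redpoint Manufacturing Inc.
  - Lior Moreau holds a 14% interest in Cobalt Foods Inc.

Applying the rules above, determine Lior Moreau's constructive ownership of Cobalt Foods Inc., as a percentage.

Chain via Redpoint Manufacturing Inc. (R1): 12% × 34% = 4.08% of Cobalt Foods Inc.
Direct interest in Cobalt Foods Inc: 14%.
Aggregating (R2): 4.08% + 14% = 18.08%.

18.08%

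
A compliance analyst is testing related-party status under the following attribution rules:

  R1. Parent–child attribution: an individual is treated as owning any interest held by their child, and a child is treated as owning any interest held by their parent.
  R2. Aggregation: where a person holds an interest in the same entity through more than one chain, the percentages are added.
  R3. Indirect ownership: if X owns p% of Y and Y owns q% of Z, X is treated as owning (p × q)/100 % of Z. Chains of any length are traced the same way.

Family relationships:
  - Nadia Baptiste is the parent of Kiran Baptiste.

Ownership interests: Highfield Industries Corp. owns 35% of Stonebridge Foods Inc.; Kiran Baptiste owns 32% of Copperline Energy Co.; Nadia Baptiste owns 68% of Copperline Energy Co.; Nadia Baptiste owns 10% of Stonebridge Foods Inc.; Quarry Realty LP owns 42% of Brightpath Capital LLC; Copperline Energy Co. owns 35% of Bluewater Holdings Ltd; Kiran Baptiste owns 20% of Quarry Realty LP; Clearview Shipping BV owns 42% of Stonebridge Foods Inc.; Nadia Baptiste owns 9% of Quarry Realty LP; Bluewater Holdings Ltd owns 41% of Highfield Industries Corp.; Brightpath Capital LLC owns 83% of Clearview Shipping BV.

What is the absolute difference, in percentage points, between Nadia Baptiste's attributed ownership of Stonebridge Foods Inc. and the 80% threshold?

By parent–child attribution (R1), Nadia Baptiste is treated as also owning Kiran Baptiste's interest in Quarry Realty LP, giving 9% + 20% = 29%.
By parent–child attribution (R1), Nadia Baptiste is treated as also owning Kiran Baptiste's interest in Copperline Energy Co, giving 68% + 32% = 100%.
Chain via Quarry Realty LP → Brightpath Capital LLC → Clearview Shipping BV (R3): 29% × 42% × 83% × 42% = 4.245948% of Stonebridge Foods Inc.
Chain via Copperline Energy Co. → Bluewater Holdings Ltd → Highfield Industries Corp. (R3): 100% × 35% × 41% × 35% = 5.0225% of Stonebridge Foods Inc.
Direct interest in Stonebridge Foods Inc: 10%.
Aggregating (R2): 4.245948% + 5.0225% + 10% = 19.268448%.
19.268448% falls short of the 80% threshold by 60.731552 percentage points.

60.731552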